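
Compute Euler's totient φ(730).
φ(730) = 288

φ is multiplicative, with φ(p^e) = p^e − p^(e−1). Factorise 730 = 2 · 5 · 73. Then
  φ(730) = (2 − 1) · (5 − 1) · (73 − 1) = 1 · 4 · 72 = 288.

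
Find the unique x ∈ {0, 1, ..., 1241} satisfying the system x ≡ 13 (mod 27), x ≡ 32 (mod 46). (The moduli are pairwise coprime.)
x ≡ 1228 (mod 1242); the representative in [0, 1242) is 1228

The moduli 27, 46 are pairwise coprime, so by the CRT there is a unique solution mod 27·46 = 1242.
Solve by successive substitution. Start with x ≡ 13 (mod 27).
  Combine with x ≡ 32 (mod 46): write x = 13 + 27·t and require 13 + 27·t ≡ 32 (mod 46), i.e. 27·t ≡ 32 − 13 ≡ 19 (mod 46). Since 27^(−1) ≡ 29 (mod 46), t ≡ 29·19 ≡ 45 (mod 46). So x ≡ 13 + 27·45 = 1228 (mod 1242).
Unique solution in [0, 1242): x = 1228.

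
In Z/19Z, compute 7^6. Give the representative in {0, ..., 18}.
Use repeated squaring. Binary(6) = 110. Walk through the bits of the exponent 6 left-to-right: at each bit after the leading one, square the running value, then multiply by 7 if the bit is 1 (always reducing mod 19):
  bit 1 = 1 (leading): start with 7.
  bit 2 = 1: square 7^2 = 49 ≡ 11; bit is 1, so multiply 11·7 = 77 ≡ 1 (mod 19).
  bit 3 = 0: square 1^2 = 1 (mod 19).
Final value: 7^6 ≡ 1 (mod 19).

Final answer: 1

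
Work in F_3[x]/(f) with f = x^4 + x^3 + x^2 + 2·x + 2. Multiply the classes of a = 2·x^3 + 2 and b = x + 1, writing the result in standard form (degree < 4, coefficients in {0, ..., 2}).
a · b ≡ x^2 + x + 1 (mod f(x))

Multiply as integer polynomials: a · b = 2·x^4 + 2·x^3 + 2·x + 2. Reducing coefficients mod 3: a · b ≡ 2·x^4 + 2·x^3 + 2·x + 2. Now divide by f(x) = x^4 + x^3 + x^2 + 2·x + 2 in F_3[x], eliminating the leading term at each step:
  leading term 2·x^4: subtract (2)·f(x) = 2·x^4 + 2·x^3 + 2·x^2 + x + 1, leaving x^2 + x + 1 (coefficients mod 3)
The degree is now < 4, so this is the remainder. Hence a · b ≡ x^2 + x + 1 in F_3[x]/(f).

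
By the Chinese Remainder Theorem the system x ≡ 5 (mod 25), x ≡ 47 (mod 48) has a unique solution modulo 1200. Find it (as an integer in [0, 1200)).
The moduli 25, 48 are pairwise coprime, so by the CRT there is a unique solution mod 25·48 = 1200.
Solve by successive substitution. Start with x ≡ 5 (mod 25).
  Combine with x ≡ 47 (mod 48): write x = 5 + 25·t and require 5 + 25·t ≡ 47 (mod 48), i.e. 25·t ≡ 47 − 5 ≡ 42 (mod 48). Since 25^(−1) ≡ 25 (mod 48), t ≡ 25·42 ≡ 42 (mod 48). So x ≡ 5 + 25·42 = 1055 (mod 1200).
Unique solution in [0, 1200): x = 1055.

Final answer: x ≡ 1055 (mod 1200); the representative in [0, 1200) is 1055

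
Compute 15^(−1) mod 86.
15^(−1) ≡ 23 (mod 86)

Apply the extended Euclidean algorithm to (86, 15), tracking rows (r, s, t) with s·86 + t·15 = r. Each division r_prev = q·r_cur + r_new produces the new row as (previous row) − q·(current row):
  row A: (86, 1, 0)   [1·86 + 0·15 = 86]
  row B: (15, 0, 1)   [0·86 + 1·15 = 15]
  86 = 5·15 + 11   → row C = row A − 5·row B = (11, 1, −5)   [check: 1·86 − 5·15 = 11]
  15 = 1·11 + 4   → row D = row B − 1·row C = (4, −1, 6)   [check: −1·86 + 6·15 = 4]
  11 = 2·4 + 3   → row E = row C − 2·row D = (3, 3, −17)   [check: 3·86 − 17·15 = 3]
  4 = 1·3 + 1   → row F = row D − 1·row E = (1, −4, 23)   [check: −4·86 + 23·15 = 1]
  3 = 3·1 + 0   → remainder 0, stop. gcd = 1 (last nonzero row F).
The gcd is 1, so 15 is invertible mod 86. The last nonzero row gives −4·86 + 23·15 = 1, so t = 23. So 15^(−1) ≡ 23 (mod 86). Verify: 15 · 23 = 345 ≡ 1 (mod 86). ✓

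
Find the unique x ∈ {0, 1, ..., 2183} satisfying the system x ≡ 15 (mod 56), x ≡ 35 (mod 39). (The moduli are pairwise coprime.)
The moduli 56, 39 are pairwise coprime, so by the CRT there is a unique solution mod 56·39 = 2184.
Solve by successive substitution. Start with x ≡ 15 (mod 56).
  Combine with x ≡ 35 (mod 39): write x = 15 + 56·t and require 15 + 56·t ≡ 35 (mod 39), i.e. 56·t ≡ 35 − 15 ≡ 20 (mod 39). Since 56^(−1) ≡ 23 (mod 39) (56 ≡ 17 (mod 39)), t ≡ 23·20 ≡ 31 (mod 39). So x ≡ 15 + 56·31 = 1751 (mod 2184).
Unique solution in [0, 2184): x = 1751.

Final answer: x ≡ 1751 (mod 2184); the representative in [0, 2184) is 1751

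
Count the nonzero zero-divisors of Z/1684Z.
In Z/1684Z each nonzero element is either a unit (gcd with 1684 is 1) or a zero-divisor (gcd > 1). The number of units is φ(1684): factorise 1684 = 2^2 · 421, so φ(1684) = (2^2 − 2^1) · (421 − 1) = 2 · 420 = 840. The nonzero elements number 1684 − 1 = 1683. Hence the nonzero zero-divisors number 1683 − 840 = 843.

Final answer: Z/1684Z has 843 nonzero zero-divisors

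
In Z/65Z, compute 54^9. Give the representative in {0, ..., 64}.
44

Use repeated squaring. Binary(9) = 1001. Walk through the bits of the exponent 9 left-to-right: at each bit after the leading one, square the running value, then multiply by 54 if the bit is 1 (always reducing mod 65):
  bit 1 = 1 (leading): start with 54.
  bit 2 = 0: square 54^2 = 2916 ≡ 56 (mod 65).
  bit 3 = 0: square 56^2 = 3136 ≡ 16 (mod 65).
  bit 4 = 1: square 16^2 = 256 ≡ 61; bit is 1, so multiply 61·54 = 3294 ≡ 44 (mod 65).
Final value: 54^9 ≡ 44 (mod 65).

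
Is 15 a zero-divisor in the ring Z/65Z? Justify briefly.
YES

gcd(15, 65) = 5 > 1, so 15 is not a unit in Z/65Z. In Z/nZ every nonzero non-unit is a zero-divisor: explicitly, take b = 65/gcd = 13 ≠ 0 (mod 65); then 15·13 = 195 = 3·65, i.e. 15·13 ≡ 0 (mod 65). So 15 is a zero-divisor.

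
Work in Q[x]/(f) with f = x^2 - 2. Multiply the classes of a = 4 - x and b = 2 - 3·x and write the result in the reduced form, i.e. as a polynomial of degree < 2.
First multiply in Q[x] without reducing: a · b = 3·x^2 - 14·x + 8. Now divide by f(x) = x^2 - 2, eliminating the leading term at each step:
  leading term 3·x^2: subtract (3)·f(x) = 3·x^2 - 6, leaving 14 - 14·x
The degree is now < 2, so this is the remainder. Hence a · b ≡ 14 - 14·x in Q[x]/(f).

Final answer: a · b ≡ 14 - 14·x (mod f(x))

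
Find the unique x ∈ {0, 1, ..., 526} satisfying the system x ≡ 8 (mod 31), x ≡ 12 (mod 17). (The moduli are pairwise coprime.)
x ≡ 318 (mod 527); the representative in [0, 527) is 318

The moduli 31, 17 are pairwise coprime, so by the CRT there is a unique solution mod 31·17 = 527.
Solve by successive substitution. Start with x ≡ 8 (mod 31).
  Combine with x ≡ 12 (mod 17): write x = 8 + 31·t and require 8 + 31·t ≡ 12 (mod 17), i.e. 31·t ≡ 12 − 8 ≡ 4 (mod 17). Since 31^(−1) ≡ 11 (mod 17) (31 ≡ 14 (mod 17)), t ≡ 11·4 ≡ 10 (mod 17). So x ≡ 8 + 31·10 = 318 (mod 527).
Unique solution in [0, 527): x = 318.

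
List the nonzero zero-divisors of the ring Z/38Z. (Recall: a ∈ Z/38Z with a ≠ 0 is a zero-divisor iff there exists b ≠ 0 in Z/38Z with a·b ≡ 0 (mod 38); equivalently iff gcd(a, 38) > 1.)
An element a ∈ Z/38Z (with a ≠ 0) is a zero-divisor iff gcd(a, 38) > 1 (because a is a unit precisely when gcd(a, n) = 1, and in Z/nZ every nonzero, non-unit element is a zero-divisor). Scan a = 1, ..., 37 and keep those with gcd(a, 38) > 1:
  gcd(2, 38) = 2, gcd(4, 38) = 2, gcd(6, 38) = 2, gcd(8, 38) = 2, gcd(10, 38) = 2, gcd(12, 38) = 2, gcd(14, 38) = 2, gcd(16, 38) = 2, gcd(18, 38) = 2, gcd(19, 38) = 19, gcd(20, 38) = 2, gcd(22, 38) = 2, gcd(24, 38) = 2, gcd(26, 38) = 2, gcd(28, 38) = 2, gcd(30, 38) = 2, gcd(32, 38) = 2, gcd(34, 38) = 2, gcd(36, 38) = 2.
All other a ∈ {1, ..., 37} have gcd(a, 38) = 1 and are units. So the nonzero zero-divisors are exactly the 19 values of a appearing in this scan.

Final answer: nonzero zero-divisors of Z/38Z = {2, 4, 6, 8, 10, 12, 14, 16, 18, 19, 20, 22, 24, 26, 28, 30, 32, 34, 36}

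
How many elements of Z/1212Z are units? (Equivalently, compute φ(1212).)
Z/1212Z has φ(1212) = 400 units

An element a ∈ Z/1212Z is a unit iff gcd(a, 1212) = 1, so the number of units is φ(1212). φ is multiplicative, with φ(p^e) = p^e − p^(e−1). Factorise 1212 = 2^2 · 3 · 101. Then
  φ(1212) = (2^2 − 2^1) · (3 − 1) · (101 − 1) = 2 · 2 · 100 = 400.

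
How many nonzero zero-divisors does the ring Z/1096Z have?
Z/1096Z has 551 nonzero zero-divisors

In Z/1096Z each nonzero element is either a unit (gcd with 1096 is 1) or a zero-divisor (gcd > 1). The number of units is φ(1096): factorise 1096 = 2^3 · 137, so φ(1096) = (2^3 − 2^2) · (137 − 1) = 4 · 136 = 544. The nonzero elements number 1096 − 1 = 1095. Hence the nonzero zero-divisors number 1095 − 544 = 551.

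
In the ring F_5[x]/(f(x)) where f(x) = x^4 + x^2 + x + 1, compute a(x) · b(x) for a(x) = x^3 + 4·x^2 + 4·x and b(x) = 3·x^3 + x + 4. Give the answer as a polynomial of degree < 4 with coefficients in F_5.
Multiply as integer polynomials: a · b = 3·x^6 + 12·x^5 + 13·x^4 + 8·x^3 + 20·x^2 + 16·x. Reducing coefficients mod 5: a · b ≡ 3·x^6 + 2·x^5 + 3·x^4 + 3·x^3 + x. Now divide by f(x) = x^4 + x^2 + x + 1 in F_5[x], eliminating the leading term at each step:
  leading term 3·x^6: subtract (3·x^2)·f(x) = 3·x^6 + 3·x^4 + 3·x^3 + 3·x^2, leaving 2·x^5 + 2·x^2 + x (coefficients mod 5)
  leading term 2·x^5: subtract (2·x)·f(x) = 2·x^5 + 2·x^3 + 2·x^2 + 2·x, leaving 3·x^3 + 4·x (coefficients mod 5)
The degree is now < 4, so this is the remainder. Hence a · b ≡ 3·x^3 + 4·x in F_5[x]/(f).

Final answer: a · b ≡ 3·x^3 + 4·x (mod f(x))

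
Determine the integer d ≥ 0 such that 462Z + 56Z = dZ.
In the PID Z, (a, b) is generated by gcd(a, b). Compute gcd(462, 56) with the extended Euclidean algorithm, tracking rows (r, s, t) with s·462 + t·56 = r:
  row A: (462, 1, 0)   [1·462 + 0·56 = 462]
  row B: (56, 0, 1)   [0·462 + 1·56 = 56]
  462 = 8·56 + 14   → row C = row A − 8·row B = (14, 1, −8)   [check: 1·462 − 8·56 = 14]
  56 = 4·14 + 0   → remainder 0, stop. gcd = 14 (last nonzero row C).
So gcd(462, 56) = 14, with Bézout identity 1·462 − 8·56 = 14. Containment (⊇): the Bézout identity exhibits 14 as an element of (462, 56), giving (14) ⊆ (462, 56). Containment (⊆): since 14 | 462 and 14 | 56 (462 = 14·33, 56 = 14·4), every Z-linear combination of 462 and 56 is divisible by 14, so (462, 56) ⊆ (14). Therefore (462, 56) = (14), d = 14.

Final answer: (462, 56) = (14); d = 14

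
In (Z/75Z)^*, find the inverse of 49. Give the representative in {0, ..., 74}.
Apply the extended Euclidean algorithm to (75, 49), tracking rows (r, s, t) with s·75 + t·49 = r. Each division r_prev = q·r_cur + r_new produces the new row as (previous row) − q·(current row):
  row A: (75, 1, 0)   [1·75 + 0·49 = 75]
  row B: (49, 0, 1)   [0·75 + 1·49 = 49]
  75 = 1·49 + 26   → row C = row A − 1·row B = (26, 1, −1)   [check: 1·75 − 1·49 = 26]
  49 = 1·26 + 23   → row D = row B − 1·row C = (23, −1, 2)   [check: −1·75 + 2·49 = 23]
  26 = 1·23 + 3   → row E = row C − 1·row D = (3, 2, −3)   [check: 2·75 − 3·49 = 3]
  23 = 7·3 + 2   → row F = row D − 7·row E = (2, −15, 23)   [check: −15·75 + 23·49 = 2]
  3 = 1·2 + 1   → row G = row E − 1·row F = (1, 17, −26)   [check: 17·75 − 26·49 = 1]
  2 = 2·1 + 0   → remainder 0, stop. gcd = 1 (last nonzero row G).
The gcd is 1, so 49 is invertible mod 75. The last nonzero row gives 17·75 − 26·49 = 1, so t = −26. So 49^(−1) ≡ −26 ≡ 49 (mod 75). Verify: 49 · 49 = 2401 ≡ 1 (mod 75). ✓

Final answer: 49^(−1) ≡ 49 (mod 75)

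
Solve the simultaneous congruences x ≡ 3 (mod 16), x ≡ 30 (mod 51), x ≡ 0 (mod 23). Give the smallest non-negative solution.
x ≡ 12627 (mod 18768); the representative in [0, 18768) is 12627

The moduli 16, 51, 23 are pairwise coprime, so by the CRT there is a unique solution mod 16·51·23 = 18768.
Solve by successive substitution. Start with x ≡ 3 (mod 16).
  Combine with x ≡ 30 (mod 51): write x = 3 + 16·t and require 3 + 16·t ≡ 30 (mod 51), i.e. 16·t ≡ 30 − 3 ≡ 27 (mod 51). Since 16^(−1) ≡ 16 (mod 51), t ≡ 16·27 ≡ 24 (mod 51). So x ≡ 3 + 16·24 = 387 (mod 816).
  Combine with x ≡ 0 (mod 23): write x = 387 + 816·t and require 387 + 816·t ≡ 0 (mod 23), i.e. 816·t ≡ 0 − 387 ≡ 4 (mod 23). Since 816^(−1) ≡ 21 (mod 23) (816 ≡ 11 (mod 23)), t ≡ 21·4 ≡ 15 (mod 23). So x ≡ 387 + 816·15 = 12627 (mod 18768).
Unique solution in [0, 18768): x = 12627.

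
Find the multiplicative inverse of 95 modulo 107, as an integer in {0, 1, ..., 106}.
95^(−1) ≡ 98 (mod 107)

Apply the extended Euclidean algorithm to (107, 95), tracking rows (r, s, t) with s·107 + t·95 = r. Each division r_prev = q·r_cur + r_new produces the new row as (previous row) − q·(current row):
  row A: (107, 1, 0)   [1·107 + 0·95 = 107]
  row B: (95, 0, 1)   [0·107 + 1·95 = 95]
  107 = 1·95 + 12   → row C = row A − 1·row B = (12, 1, −1)   [check: 1·107 − 1·95 = 12]
  95 = 7·12 + 11   → row D = row B − 7·row C = (11, −7, 8)   [check: −7·107 + 8·95 = 11]
  12 = 1·11 + 1   → row E = row C − 1·row D = (1, 8, −9)   [check: 8·107 − 9·95 = 1]
  11 = 11·1 + 0   → remainder 0, stop. gcd = 1 (last nonzero row E).
The gcd is 1, so 95 is invertible mod 107. The last nonzero row gives 8·107 − 9·95 = 1, so t = −9. So 95^(−1) ≡ −9 ≡ 98 (mod 107). Verify: 95 · 98 = 9310 ≡ 1 (mod 107). ✓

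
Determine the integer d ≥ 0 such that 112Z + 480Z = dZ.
In the PID Z, (a, b) is generated by gcd(a, b). Compute gcd(480, 112) with the extended Euclidean algorithm, tracking rows (r, s, t) with s·480 + t·112 = r:
  row A: (480, 1, 0)   [1·480 + 0·112 = 480]
  row B: (112, 0, 1)   [0·480 + 1·112 = 112]
  480 = 4·112 + 32   → row C = row A − 4·row B = (32, 1, −4)   [check: 1·480 − 4·112 = 32]
  112 = 3·32 + 16   → row D = row B − 3·row C = (16, −3, 13)   [check: −3·480 + 13·112 = 16]
  32 = 2·16 + 0   → remainder 0, stop. gcd = 16 (last nonzero row D).
So gcd(112, 480) = 16, with Bézout identity −3·480 + 13·112 = 16. Containment (⊇): the Bézout identity exhibits 16 as an element of (112, 480), giving (16) ⊆ (112, 480). Containment (⊆): since 16 | 112 and 16 | 480 (112 = 16·7, 480 = 16·30), every Z-linear combination of 112 and 480 is divisible by 16, so (112, 480) ⊆ (16). Therefore (112, 480) = (16), d = 16.

Final answer: (112, 480) = (16); d = 16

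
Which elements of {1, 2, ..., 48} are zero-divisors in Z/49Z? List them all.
nonzero zero-divisors of Z/49Z = {7, 14, 21, 28, 35, 42}

An element a ∈ Z/49Z (with a ≠ 0) is a zero-divisor iff gcd(a, 49) > 1 (because a is a unit precisely when gcd(a, n) = 1, and in Z/nZ every nonzero, non-unit element is a zero-divisor). Scan a = 1, ..., 48 and keep those with gcd(a, 49) > 1:
  gcd(7, 49) = 7, gcd(14, 49) = 7, gcd(21, 49) = 7, gcd(28, 49) = 7, gcd(35, 49) = 7, gcd(42, 49) = 7.
All other a ∈ {1, ..., 48} have gcd(a, 49) = 1 and are units. So the nonzero zero-divisors are exactly the 6 values of a appearing in this scan.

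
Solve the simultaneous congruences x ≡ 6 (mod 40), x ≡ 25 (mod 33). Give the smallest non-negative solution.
The moduli 40, 33 are pairwise coprime, so by the CRT there is a unique solution mod 40·33 = 1320.
Solve by successive substitution. Start with x ≡ 6 (mod 40).
  Combine with x ≡ 25 (mod 33): write x = 6 + 40·t and require 6 + 40·t ≡ 25 (mod 33), i.e. 40·t ≡ 25 − 6 ≡ 19 (mod 33). Since 40^(−1) ≡ 19 (mod 33) (40 ≡ 7 (mod 33)), t ≡ 19·19 ≡ 31 (mod 33). So x ≡ 6 + 40·31 = 1246 (mod 1320).
Unique solution in [0, 1320): x = 1246.

Final answer: x ≡ 1246 (mod 1320); the representative in [0, 1320) is 1246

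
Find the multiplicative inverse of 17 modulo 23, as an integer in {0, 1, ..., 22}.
17^(−1) ≡ 19 (mod 23)

Apply the extended Euclidean algorithm to (23, 17), tracking rows (r, s, t) with s·23 + t·17 = r. Each division r_prev = q·r_cur + r_new produces the new row as (previous row) − q·(current row):
  row A: (23, 1, 0)   [1·23 + 0·17 = 23]
  row B: (17, 0, 1)   [0·23 + 1·17 = 17]
  23 = 1·17 + 6   → row C = row A − 1·row B = (6, 1, −1)   [check: 1·23 − 1·17 = 6]
  17 = 2·6 + 5   → row D = row B − 2·row C = (5, −2, 3)   [check: −2·23 + 3·17 = 5]
  6 = 1·5 + 1   → row E = row C − 1·row D = (1, 3, −4)   [check: 3·23 − 4·17 = 1]
  5 = 5·1 + 0   → remainder 0, stop. gcd = 1 (last nonzero row E).
The gcd is 1, so 17 is invertible mod 23. The last nonzero row gives 3·23 − 4·17 = 1, so t = −4. So 17^(−1) ≡ −4 ≡ 19 (mod 23). Verify: 17 · 19 = 323 ≡ 1 (mod 23). ✓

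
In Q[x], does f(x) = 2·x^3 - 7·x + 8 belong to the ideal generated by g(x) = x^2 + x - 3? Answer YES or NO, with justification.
In Q[x] the ideal (g) consists of all multiples of g, so f ∈ (g) iff g | f, i.e. iff the remainder of f on division by g is 0. Divide f by g (g is monic, so eliminate the leading term of the running remainder at each step):
  leading term 2·x^3: subtract (2·x)·g(x) = 2·x^3 + 2·x^2 - 6·x, leaving -2·x^2 - x + 8
  leading term -2·x^2: subtract (-2)·g(x) = -2·x^2 - 2·x + 6, leaving x + 2
The remainder r(x) = x + 2 ≠ 0 (and deg r < deg g), so g ∤ f, i.e. f ∉ (g).

Final answer: NO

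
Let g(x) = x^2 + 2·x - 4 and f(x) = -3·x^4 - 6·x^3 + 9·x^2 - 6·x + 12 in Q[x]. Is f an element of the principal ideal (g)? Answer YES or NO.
In Q[x] the ideal (g) consists of all multiples of g, so f ∈ (g) iff g | f, i.e. iff the remainder of f on division by g is 0. Divide f by g (g is monic, so eliminate the leading term of the running remainder at each step):
  leading term -3·x^4: subtract (-3·x^2)·g(x) = -3·x^4 - 6·x^3 + 12·x^2, leaving -3·x^2 - 6·x + 12
  leading term -3·x^2: subtract (-3)·g(x) = -3·x^2 - 6·x + 12, leaving 0
The remainder is 0, so f(x) = g(x) · h(x) with h(x) = -3·x^2 - 3. Hence g | f, i.e. f ∈ (g).

Final answer: YES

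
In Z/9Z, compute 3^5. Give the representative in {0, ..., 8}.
0

Use repeated squaring. Binary(5) = 101. Walk through the bits of the exponent 5 left-to-right: at each bit after the leading one, square the running value, then multiply by 3 if the bit is 1 (always reducing mod 9):
  bit 1 = 1 (leading): start with 3.
  bit 2 = 0: square 3^2 = 9 ≡ 0 (mod 9).
  bit 3 = 1: square 0^2 = 0; bit is 1, so multiply 0·3 = 0 (mod 9).
Final value: 3^5 ≡ 0 (mod 9).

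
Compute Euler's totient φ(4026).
φ is multiplicative, with φ(p^e) = p^e − p^(e−1). Factorise 4026 = 2 · 3 · 11 · 61. Then
  φ(4026) = (2 − 1) · (3 − 1) · (11 − 1) · (61 − 1) = 1 · 2 · 10 · 60 = 1200.

Final answer: φ(4026) = 1200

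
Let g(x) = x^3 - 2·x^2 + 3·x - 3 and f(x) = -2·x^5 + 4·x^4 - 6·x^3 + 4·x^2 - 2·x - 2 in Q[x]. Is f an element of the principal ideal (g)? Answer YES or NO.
In Q[x] the ideal (g) consists of all multiples of g, so f ∈ (g) iff g | f, i.e. iff the remainder of f on division by g is 0. Divide f by g (g is monic, so eliminate the leading term of the running remainder at each step):
  leading term -2·x^5: subtract (-2·x^2)·g(x) = -2·x^5 + 4·x^4 - 6·x^3 + 6·x^2, leaving -2·x^2 - 2·x - 2
The remainder r(x) = -2·x^2 - 2·x - 2 ≠ 0 (and deg r < deg g), so g ∤ f, i.e. f ∉ (g).

Final answer: NO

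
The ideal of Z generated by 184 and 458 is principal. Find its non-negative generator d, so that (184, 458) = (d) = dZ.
(184, 458) = (2); d = 2

In the PID Z, (a, b) is generated by gcd(a, b). Compute gcd(458, 184) with the extended Euclidean algorithm, tracking rows (r, s, t) with s·458 + t·184 = r:
  row A: (458, 1, 0)   [1·458 + 0·184 = 458]
  row B: (184, 0, 1)   [0·458 + 1·184 = 184]
  458 = 2·184 + 90   → row C = row A − 2·row B = (90, 1, −2)   [check: 1·458 − 2·184 = 90]
  184 = 2·90 + 4   → row D = row B − 2·row C = (4, −2, 5)   [check: −2·458 + 5·184 = 4]
  90 = 22·4 + 2   → row E = row C − 22·row D = (2, 45, −112)   [check: 45·458 − 112·184 = 2]
  4 = 2·2 + 0   → remainder 0, stop. gcd = 2 (last nonzero row E).
So gcd(184, 458) = 2, with Bézout identity 45·458 − 112·184 = 2. Containment (⊇): the Bézout identity exhibits 2 as an element of (184, 458), giving (2) ⊆ (184, 458). Containment (⊆): since 2 | 184 and 2 | 458 (184 = 2·92, 458 = 2·229), every Z-linear combination of 184 and 458 is divisible by 2, so (184, 458) ⊆ (2). Therefore (184, 458) = (2), d = 2.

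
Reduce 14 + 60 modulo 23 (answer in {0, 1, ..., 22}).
Reduce the summands first: 60 ≡ 14 (mod 23), so 14 + 60 ≡ 14 + 14 (mod 23). 14 + 14 = 28; 28 = 1·23 + 5, so (14 + 60) mod 23 = 5.

Final answer: 5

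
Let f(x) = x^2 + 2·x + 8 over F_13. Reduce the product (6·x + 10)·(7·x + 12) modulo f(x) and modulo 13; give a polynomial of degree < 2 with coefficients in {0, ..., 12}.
Multiply as integer polynomials: a · b = 42·x^2 + 142·x + 120. Reducing coefficients mod 13: a · b ≡ 3·x^2 + 12·x + 3. Now divide by f(x) = x^2 + 2·x + 8 in F_13[x], eliminating the leading term at each step:
  leading term 3·x^2: subtract (3)·f(x) = 3·x^2 + 6·x + 11, leaving 6·x + 5 (coefficients mod 13)
The degree is now < 2, so this is the remainder. Hence a · b ≡ 6·x + 5 in F_13[x]/(f).

Final answer: a · b ≡ 6·x + 5 (mod f(x))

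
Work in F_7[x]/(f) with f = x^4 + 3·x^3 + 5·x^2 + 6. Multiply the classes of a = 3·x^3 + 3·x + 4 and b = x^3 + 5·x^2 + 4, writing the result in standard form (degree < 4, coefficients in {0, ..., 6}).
a · b ≡ 5·x^2 + 4·x (mod f(x))

Multiply as integer polynomials: a · b = 3·x^6 + 15·x^5 + 3·x^4 + 31·x^3 + 20·x^2 + 12·x + 16. Reducing coefficients mod 7: a · b ≡ 3·x^6 + x^5 + 3·x^4 + 3·x^3 + 6·x^2 + 5·x + 2. Now divide by f(x) = x^4 + 3·x^3 + 5·x^2 + 6 in F_7[x], eliminating the leading term at each step:
  leading term 3·x^6: subtract (3·x^2)·f(x) = 3·x^6 + 2·x^5 + x^4 + 4·x^2, leaving 6·x^5 + 2·x^4 + 3·x^3 + 2·x^2 + 5·x + 2 (coefficients mod 7)
  leading term 6·x^5: subtract (6·x)·f(x) = 6·x^5 + 4·x^4 + 2·x^3 + x, leaving 5·x^4 + x^3 + 2·x^2 + 4·x + 2 (coefficients mod 7)
  leading term 5·x^4: subtract (5)·f(x) = 5·x^4 + x^3 + 4·x^2 + 2, leaving 5·x^2 + 4·x (coefficients mod 7)
The degree is now < 4, so this is the remainder. Hence a · b ≡ 5·x^2 + 4·x in F_7[x]/(f).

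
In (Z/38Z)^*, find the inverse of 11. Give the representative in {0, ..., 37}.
Apply the extended Euclidean algorithm to (38, 11), tracking rows (r, s, t) with s·38 + t·11 = r. Each division r_prev = q·r_cur + r_new produces the new row as (previous row) − q·(current row):
  row A: (38, 1, 0)   [1·38 + 0·11 = 38]
  row B: (11, 0, 1)   [0·38 + 1·11 = 11]
  38 = 3·11 + 5   → row C = row A − 3·row B = (5, 1, −3)   [check: 1·38 − 3·11 = 5]
  11 = 2·5 + 1   → row D = row B − 2·row C = (1, −2, 7)   [check: −2·38 + 7·11 = 1]
  5 = 5·1 + 0   → remainder 0, stop. gcd = 1 (last nonzero row D).
The gcd is 1, so 11 is invertible mod 38. The last nonzero row gives −2·38 + 7·11 = 1, so t = 7. So 11^(−1) ≡ 7 (mod 38). Verify: 11 · 7 = 77 ≡ 1 (mod 38). ✓

Final answer: 11^(−1) ≡ 7 (mod 38)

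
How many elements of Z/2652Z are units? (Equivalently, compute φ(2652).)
Z/2652Z has φ(2652) = 768 units

An element a ∈ Z/2652Z is a unit iff gcd(a, 2652) = 1, so the number of units is φ(2652). φ is multiplicative, with φ(p^e) = p^e − p^(e−1). Factorise 2652 = 2^2 · 3 · 13 · 17. Then
  φ(2652) = (2^2 − 2^1) · (3 − 1) · (13 − 1) · (17 − 1) = 2 · 2 · 12 · 16 = 768.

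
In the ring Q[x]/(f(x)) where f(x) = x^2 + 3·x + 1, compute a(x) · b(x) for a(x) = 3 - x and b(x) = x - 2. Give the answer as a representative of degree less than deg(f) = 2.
First multiply in Q[x] without reducing: a · b = -x^2 + 5·x - 6. Now divide by f(x) = x^2 + 3·x + 1, eliminating the leading term at each step:
  leading term -x^2: subtract (-1)·f(x) = -x^2 - 3·x - 1, leaving 8·x - 5
The degree is now < 2, so this is the remainder. Hence a · b ≡ 8·x - 5 in Q[x]/(f).

Final answer: a · b ≡ 8·x - 5 (mod f(x))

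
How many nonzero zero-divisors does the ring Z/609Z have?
Z/609Z has 272 nonzero zero-divisors

In Z/609Z each nonzero element is either a unit (gcd with 609 is 1) or a zero-divisor (gcd > 1). The number of units is φ(609): factorise 609 = 3 · 7 · 29, so φ(609) = (3 − 1) · (7 − 1) · (29 − 1) = 2 · 6 · 28 = 336. The nonzero elements number 609 − 1 = 608. Hence the nonzero zero-divisors number 608 − 336 = 272.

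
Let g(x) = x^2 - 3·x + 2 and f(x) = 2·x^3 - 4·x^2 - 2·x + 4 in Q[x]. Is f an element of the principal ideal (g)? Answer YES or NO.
In Q[x] the ideal (g) consists of all multiples of g, so f ∈ (g) iff g | f, i.e. iff the remainder of f on division by g is 0. Divide f by g (g is monic, so eliminate the leading term of the running remainder at each step):
  leading term 2·x^3: subtract (2·x)·g(x) = 2·x^3 - 6·x^2 + 4·x, leaving 2·x^2 - 6·x + 4
  leading term 2·x^2: subtract (2)·g(x) = 2·x^2 - 6·x + 4, leaving 0
The remainder is 0, so f(x) = g(x) · h(x) with h(x) = 2·x + 2. Hence g | f, i.e. f ∈ (g).

Final answer: YES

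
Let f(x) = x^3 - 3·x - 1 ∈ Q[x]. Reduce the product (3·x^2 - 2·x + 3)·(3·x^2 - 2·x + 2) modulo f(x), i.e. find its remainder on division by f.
a · b ≡ 46·x^2 - 37·x - 6 (mod f(x))

First multiply in Q[x] without reducing: a · b = 9·x^4 - 12·x^3 + 19·x^2 - 10·x + 6. Now divide by f(x) = x^3 - 3·x - 1, eliminating the leading term at each step:
  leading term 9·x^4: subtract (9·x)·f(x) = 9·x^4 - 27·x^2 - 9·x, leaving -12·x^3 + 46·x^2 - x + 6
  leading term -12·x^3: subtract (-12)·f(x) = -12·x^3 + 36·x + 12, leaving 46·x^2 - 37·x - 6
The degree is now < 3, so this is the remainder. Hence a · b ≡ 46·x^2 - 37·x - 6 in Q[x]/(f).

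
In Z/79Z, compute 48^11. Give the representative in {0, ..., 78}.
Use repeated squaring. Binary(11) = 1011. Walk through the bits of the exponent 11 left-to-right: at each bit after the leading one, square the running value, then multiply by 48 if the bit is 1 (always reducing mod 79):
  bit 1 = 1 (leading): start with 48.
  bit 2 = 0: square 48^2 = 2304 ≡ 13 (mod 79).
  bit 3 = 1: square 13^2 = 169 ≡ 11; bit is 1, so multiply 11·48 = 528 ≡ 54 (mod 79).
  bit 4 = 1: square 54^2 = 2916 ≡ 72; bit is 1, so multiply 72·48 = 3456 ≡ 59 (mod 79).
Final value: 48^11 ≡ 59 (mod 79).

Final answer: 59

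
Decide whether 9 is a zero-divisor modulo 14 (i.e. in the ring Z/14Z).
NO

gcd(9, 14) = 1, so 9 is a unit in Z/14Z (it has a multiplicative inverse). A unit cannot be a zero-divisor: if 9·b ≡ 0 then multiplying both sides by 9^(−1) gives b ≡ 0. So 9 is not a zero-divisor.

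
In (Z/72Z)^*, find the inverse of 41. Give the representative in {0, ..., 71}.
Apply the extended Euclidean algorithm to (72, 41), tracking rows (r, s, t) with s·72 + t·41 = r. Each division r_prev = q·r_cur + r_new produces the new row as (previous row) − q·(current row):
  row A: (72, 1, 0)   [1·72 + 0·41 = 72]
  row B: (41, 0, 1)   [0·72 + 1·41 = 41]
  72 = 1·41 + 31   → row C = row A − 1·row B = (31, 1, −1)   [check: 1·72 − 1·41 = 31]
  41 = 1·31 + 10   → row D = row B − 1·row C = (10, −1, 2)   [check: −1·72 + 2·41 = 10]
  31 = 3·10 + 1   → row E = row C − 3·row D = (1, 4, −7)   [check: 4·72 − 7·41 = 1]
  10 = 10·1 + 0   → remainder 0, stop. gcd = 1 (last nonzero row E).
The gcd is 1, so 41 is invertible mod 72. The last nonzero row gives 4·72 − 7·41 = 1, so t = −7. So 41^(−1) ≡ −7 ≡ 65 (mod 72). Verify: 41 · 65 = 2665 ≡ 1 (mod 72). ✓

Final answer: 41^(−1) ≡ 65 (mod 72)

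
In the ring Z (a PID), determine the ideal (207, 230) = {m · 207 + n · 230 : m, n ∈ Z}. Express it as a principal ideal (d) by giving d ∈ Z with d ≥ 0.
In the PID Z, (a, b) is generated by gcd(a, b). Compute gcd(230, 207) with the extended Euclidean algorithm, tracking rows (r, s, t) with s·230 + t·207 = r:
  row A: (230, 1, 0)   [1·230 + 0·207 = 230]
  row B: (207, 0, 1)   [0·230 + 1·207 = 207]
  230 = 1·207 + 23   → row C = row A − 1·row B = (23, 1, −1)   [check: 1·230 − 1·207 = 23]
  207 = 9·23 + 0   → remainder 0, stop. gcd = 23 (last nonzero row C).
So gcd(207, 230) = 23, with Bézout identity 1·230 − 1·207 = 23. Containment (⊇): the Bézout identity exhibits 23 as an element of (207, 230), giving (23) ⊆ (207, 230). Containment (⊆): since 23 | 207 and 23 | 230 (207 = 23·9, 230 = 23·10), every Z-linear combination of 207 and 230 is divisible by 23, so (207, 230) ⊆ (23). Therefore (207, 230) = (23), d = 23.

Final answer: (207, 230) = (23); d = 23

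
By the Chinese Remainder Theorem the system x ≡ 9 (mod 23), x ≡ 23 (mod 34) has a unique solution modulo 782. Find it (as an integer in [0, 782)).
x ≡ 193 (mod 782); the representative in [0, 782) is 193

The moduli 23, 34 are pairwise coprime, so by the CRT there is a unique solution mod 23·34 = 782.
Solve by successive substitution. Start with x ≡ 9 (mod 23).
  Combine with x ≡ 23 (mod 34): write x = 9 + 23·t and require 9 + 23·t ≡ 23 (mod 34), i.e. 23·t ≡ 23 − 9 ≡ 14 (mod 34). Since 23^(−1) ≡ 3 (mod 34), t ≡ 3·14 ≡ 8 (mod 34). So x ≡ 9 + 23·8 = 193 (mod 782).
Unique solution in [0, 782): x = 193.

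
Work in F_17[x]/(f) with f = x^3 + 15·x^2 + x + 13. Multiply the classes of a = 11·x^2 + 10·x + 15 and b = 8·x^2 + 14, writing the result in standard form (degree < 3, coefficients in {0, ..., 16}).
Multiply as integer polynomials: a · b = 88·x^4 + 80·x^3 + 274·x^2 + 140·x + 210. Reducing coefficients mod 17: a · b ≡ 3·x^4 + 12·x^3 + 2·x^2 + 4·x + 6. Now divide by f(x) = x^3 + 15·x^2 + x + 13 in F_17[x], eliminating the leading term at each step:
  leading term 3·x^4: subtract (3·x)·f(x) = 3·x^4 + 11·x^3 + 3·x^2 + 5·x, leaving x^3 + 16·x^2 + 16·x + 6 (coefficients mod 17)
  leading term x^3: subtract (1)·f(x) = x^3 + 15·x^2 + x + 13, leaving x^2 + 15·x + 10 (coefficients mod 17)
The degree is now < 3, so this is the remainder. Hence a · b ≡ x^2 + 15·x + 10 in F_17[x]/(f).

Final answer: a · b ≡ x^2 + 15·x + 10 (mod f(x))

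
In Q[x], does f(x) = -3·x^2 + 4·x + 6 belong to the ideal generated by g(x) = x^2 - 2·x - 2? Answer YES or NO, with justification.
In Q[x] the ideal (g) consists of all multiples of g, so f ∈ (g) iff g | f, i.e. iff the remainder of f on division by g is 0. Divide f by g (g is monic, so eliminate the leading term of the running remainder at each step):
  leading term -3·x^2: subtract (-3)·g(x) = -3·x^2 + 6·x + 6, leaving -2·x
The remainder r(x) = -2·x ≠ 0 (and deg r < deg g), so g ∤ f, i.e. f ∉ (g).

Final answer: NO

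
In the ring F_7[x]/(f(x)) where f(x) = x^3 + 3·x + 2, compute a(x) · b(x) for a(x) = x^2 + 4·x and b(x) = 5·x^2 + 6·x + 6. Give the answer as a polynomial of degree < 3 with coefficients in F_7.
a · b ≡ x^2 + 6·x + 4 (mod f(x))

Multiply as integer polynomials: a · b = 5·x^4 + 26·x^3 + 30·x^2 + 24·x. Reducing coefficients mod 7: a · b ≡ 5·x^4 + 5·x^3 + 2·x^2 + 3·x. Now divide by f(x) = x^3 + 3·x + 2 in F_7[x], eliminating the leading term at each step:
  leading term 5·x^4: subtract (5·x)·f(x) = 5·x^4 + x^2 + 3·x, leaving 5·x^3 + x^2 (coefficients mod 7)
  leading term 5·x^3: subtract (5)·f(x) = 5·x^3 + x + 3, leaving x^2 + 6·x + 4 (coefficients mod 7)
The degree is now < 3, so this is the remainder. Hence a · b ≡ x^2 + 6·x + 4 in F_7[x]/(f).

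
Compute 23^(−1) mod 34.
Apply the extended Euclidean algorithm to (34, 23), tracking rows (r, s, t) with s·34 + t·23 = r. Each division r_prev = q·r_cur + r_new produces the new row as (previous row) − q·(current row):
  row A: (34, 1, 0)   [1·34 + 0·23 = 34]
  row B: (23, 0, 1)   [0·34 + 1·23 = 23]
  34 = 1·23 + 11   → row C = row A − 1·row B = (11, 1, −1)   [check: 1·34 − 1·23 = 11]
  23 = 2·11 + 1   → row D = row B − 2·row C = (1, −2, 3)   [check: −2·34 + 3·23 = 1]
  11 = 11·1 + 0   → remainder 0, stop. gcd = 1 (last nonzero row D).
The gcd is 1, so 23 is invertible mod 34. The last nonzero row gives −2·34 + 3·23 = 1, so t = 3. So 23^(−1) ≡ 3 (mod 34). Verify: 23 · 3 = 69 ≡ 1 (mod 34). ✓

Final answer: 23^(−1) ≡ 3 (mod 34)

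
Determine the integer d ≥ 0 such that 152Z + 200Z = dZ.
(152, 200) = (8); d = 8

In the PID Z, (a, b) is generated by gcd(a, b). Compute gcd(200, 152) with the extended Euclidean algorithm, tracking rows (r, s, t) with s·200 + t·152 = r:
  row A: (200, 1, 0)   [1·200 + 0·152 = 200]
  row B: (152, 0, 1)   [0·200 + 1·152 = 152]
  200 = 1·152 + 48   → row C = row A − 1·row B = (48, 1, −1)   [check: 1·200 − 1·152 = 48]
  152 = 3·48 + 8   → row D = row B − 3·row C = (8, −3, 4)   [check: −3·200 + 4·152 = 8]
  48 = 6·8 + 0   → remainder 0, stop. gcd = 8 (last nonzero row D).
So gcd(152, 200) = 8, with Bézout identity −3·200 + 4·152 = 8. Containment (⊇): the Bézout identity exhibits 8 as an element of (152, 200), giving (8) ⊆ (152, 200). Containment (⊆): since 8 | 152 and 8 | 200 (152 = 8·19, 200 = 8·25), every Z-linear combination of 152 and 200 is divisible by 8, so (152, 200) ⊆ (8). Therefore (152, 200) = (8), d = 8.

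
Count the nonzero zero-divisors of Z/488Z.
Z/488Z has 247 nonzero zero-divisors

In Z/488Z each nonzero element is either a unit (gcd with 488 is 1) or a zero-divisor (gcd > 1). The number of units is φ(488): factorise 488 = 2^3 · 61, so φ(488) = (2^3 − 2^2) · (61 − 1) = 4 · 60 = 240. The nonzero elements number 488 − 1 = 487. Hence the nonzero zero-divisors number 487 − 240 = 247.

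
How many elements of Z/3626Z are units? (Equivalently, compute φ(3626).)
Z/3626Z has φ(3626) = 1512 units

An element a ∈ Z/3626Z is a unit iff gcd(a, 3626) = 1, so the number of units is φ(3626). φ is multiplicative, with φ(p^e) = p^e − p^(e−1). Factorise 3626 = 2 · 7^2 · 37. Then
  φ(3626) = (2 − 1) · (7^2 − 7^1) · (37 − 1) = 1 · 42 · 36 = 1512.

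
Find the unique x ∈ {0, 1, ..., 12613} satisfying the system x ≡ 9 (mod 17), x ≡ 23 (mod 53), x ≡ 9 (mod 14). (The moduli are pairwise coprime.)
The moduli 17, 53, 14 are pairwise coprime, so by the CRT there is a unique solution mod 17·53·14 = 12614.
Solve by successive substitution. Start with x ≡ 9 (mod 17).
  Combine with x ≡ 23 (mod 53): write x = 9 + 17·t and require 9 + 17·t ≡ 23 (mod 53), i.e. 17·t ≡ 23 − 9 ≡ 14 (mod 53). Since 17^(−1) ≡ 25 (mod 53), t ≡ 25·14 ≡ 32 (mod 53). So x ≡ 9 + 17·32 = 553 (mod 901).
  Combine with x ≡ 9 (mod 14): write x = 553 + 901·t and require 553 + 901·t ≡ 9 (mod 14), i.e. 901·t ≡ 9 − 553 ≡ 2 (mod 14). Since 901^(−1) ≡ 3 (mod 14) (901 ≡ 5 (mod 14)), t ≡ 3·2 ≡ 6 (mod 14). So x ≡ 553 + 901·6 = 5959 (mod 12614).
Unique solution in [0, 12614): x = 5959.

Final answer: x ≡ 5959 (mod 12614); the representative in [0, 12614) is 5959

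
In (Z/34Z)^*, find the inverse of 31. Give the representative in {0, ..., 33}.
31^(−1) ≡ 11 (mod 34)

Apply the extended Euclidean algorithm to (34, 31), tracking rows (r, s, t) with s·34 + t·31 = r. Each division r_prev = q·r_cur + r_new produces the new row as (previous row) − q·(current row):
  row A: (34, 1, 0)   [1·34 + 0·31 = 34]
  row B: (31, 0, 1)   [0·34 + 1·31 = 31]
  34 = 1·31 + 3   → row C = row A − 1·row B = (3, 1, −1)   [check: 1·34 − 1·31 = 3]
  31 = 10·3 + 1   → row D = row B − 10·row C = (1, −10, 11)   [check: −10·34 + 11·31 = 1]
  3 = 3·1 + 0   → remainder 0, stop. gcd = 1 (last nonzero row D).
The gcd is 1, so 31 is invertible mod 34. The last nonzero row gives −10·34 + 11·31 = 1, so t = 11. So 31^(−1) ≡ 11 (mod 34). Verify: 31 · 11 = 341 ≡ 1 (mod 34). ✓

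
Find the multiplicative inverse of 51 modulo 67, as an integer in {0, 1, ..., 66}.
Apply the extended Euclidean algorithm to (67, 51), tracking rows (r, s, t) with s·67 + t·51 = r. Each division r_prev = q·r_cur + r_new produces the new row as (previous row) − q·(current row):
  row A: (67, 1, 0)   [1·67 + 0·51 = 67]
  row B: (51, 0, 1)   [0·67 + 1·51 = 51]
  67 = 1·51 + 16   → row C = row A − 1·row B = (16, 1, −1)   [check: 1·67 − 1·51 = 16]
  51 = 3·16 + 3   → row D = row B − 3·row C = (3, −3, 4)   [check: −3·67 + 4·51 = 3]
  16 = 5·3 + 1   → row E = row C − 5·row D = (1, 16, −21)   [check: 16·67 − 21·51 = 1]
  3 = 3·1 + 0   → remainder 0, stop. gcd = 1 (last nonzero row E).
The gcd is 1, so 51 is invertible mod 67. The last nonzero row gives 16·67 − 21·51 = 1, so t = −21. So 51^(−1) ≡ −21 ≡ 46 (mod 67). Verify: 51 · 46 = 2346 ≡ 1 (mod 67). ✓

Final answer: 51^(−1) ≡ 46 (mod 67)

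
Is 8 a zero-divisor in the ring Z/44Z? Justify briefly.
YES

gcd(8, 44) = 4 > 1, so 8 is not a unit in Z/44Z. In Z/nZ every nonzero non-unit is a zero-divisor: explicitly, take b = 44/gcd = 11 ≠ 0 (mod 44); then 8·11 = 88 = 2·44, i.e. 8·11 ≡ 0 (mod 44). So 8 is a zero-divisor.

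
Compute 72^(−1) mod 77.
Apply the extended Euclidean algorithm to (77, 72), tracking rows (r, s, t) with s·77 + t·72 = r. Each division r_prev = q·r_cur + r_new produces the new row as (previous row) − q·(current row):
  row A: (77, 1, 0)   [1·77 + 0·72 = 77]
  row B: (72, 0, 1)   [0·77 + 1·72 = 72]
  77 = 1·72 + 5   → row C = row A − 1·row B = (5, 1, −1)   [check: 1·77 − 1·72 = 5]
  72 = 14·5 + 2   → row D = row B − 14·row C = (2, −14, 15)   [check: −14·77 + 15·72 = 2]
  5 = 2·2 + 1   → row E = row C − 2·row D = (1, 29, −31)   [check: 29·77 − 31·72 = 1]
  2 = 2·1 + 0   → remainder 0, stop. gcd = 1 (last nonzero row E).
The gcd is 1, so 72 is invertible mod 77. The last nonzero row gives 29·77 − 31·72 = 1, so t = −31. So 72^(−1) ≡ −31 ≡ 46 (mod 77). Verify: 72 · 46 = 3312 ≡ 1 (mod 77). ✓

Final answer: 72^(−1) ≡ 46 (mod 77)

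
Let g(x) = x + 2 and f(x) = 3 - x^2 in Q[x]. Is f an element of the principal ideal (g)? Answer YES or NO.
NO

In Q[x] the ideal (g) consists of all multiples of g, so f ∈ (g) iff g | f, i.e. iff the remainder of f on division by g is 0. Divide f by g (g is monic, so eliminate the leading term of the running remainder at each step):
  leading term -x^2: subtract (-x)·g(x) = -x^2 - 2·x, leaving 2·x + 3
  leading term 2·x: subtract (2)·g(x) = 2·x + 4, leaving -1
The remainder r(x) = -1 ≠ 0 (and deg r < deg g), so g ∤ f, i.e. f ∉ (g).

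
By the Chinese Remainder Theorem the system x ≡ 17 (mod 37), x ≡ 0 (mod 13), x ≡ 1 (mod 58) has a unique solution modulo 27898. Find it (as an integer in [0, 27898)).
x ≡ 10673 (mod 27898); the representative in [0, 27898) is 10673

The moduli 37, 13, 58 are pairwise coprime, so by the CRT there is a unique solution mod 37·13·58 = 27898.
Solve by successive substitution. Start with x ≡ 17 (mod 37).
  Combine with x ≡ 0 (mod 13): write x = 17 + 37·t and require 17 + 37·t ≡ 0 (mod 13), i.e. 37·t ≡ 0 − 17 ≡ 9 (mod 13). Since 37^(−1) ≡ 6 (mod 13) (37 ≡ 11 (mod 13)), t ≡ 6·9 ≡ 2 (mod 13). So x ≡ 17 + 37·2 = 91 (mod 481).
  Combine with x ≡ 1 (mod 58): write x = 91 + 481·t and require 91 + 481·t ≡ 1 (mod 58), i.e. 481·t ≡ 1 − 91 ≡ 26 (mod 58). Since 481^(−1) ≡ 41 (mod 58) (481 ≡ 17 (mod 58)), t ≡ 41·26 ≡ 22 (mod 58). So x ≡ 91 + 481·22 = 10673 (mod 27898).
Unique solution in [0, 27898): x = 10673.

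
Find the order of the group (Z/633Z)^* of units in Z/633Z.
(Z/633Z)^* consists of the classes a with gcd(a, 633) = 1, so its order is φ(633). φ is multiplicative, with φ(p^e) = p^e − p^(e−1). Factorise 633 = 3 · 211. Then
  φ(633) = (3 − 1) · (211 − 1) = 2 · 210 = 420.
Thus |(Z/633Z)^*| = 420.

Final answer: |(Z/633Z)^*| = 420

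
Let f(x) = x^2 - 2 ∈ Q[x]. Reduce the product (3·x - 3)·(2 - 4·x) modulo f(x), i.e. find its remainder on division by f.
a · b ≡ 18·x - 30 (mod f(x))

First multiply in Q[x] without reducing: a · b = -12·x^2 + 18·x - 6. Now divide by f(x) = x^2 - 2, eliminating the leading term at each step:
  leading term -12·x^2: subtract (-12)·f(x) = 24 - 12·x^2, leaving 18·x - 30
The degree is now < 2, so this is the remainder. Hence a · b ≡ 18·x - 30 in Q[x]/(f).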